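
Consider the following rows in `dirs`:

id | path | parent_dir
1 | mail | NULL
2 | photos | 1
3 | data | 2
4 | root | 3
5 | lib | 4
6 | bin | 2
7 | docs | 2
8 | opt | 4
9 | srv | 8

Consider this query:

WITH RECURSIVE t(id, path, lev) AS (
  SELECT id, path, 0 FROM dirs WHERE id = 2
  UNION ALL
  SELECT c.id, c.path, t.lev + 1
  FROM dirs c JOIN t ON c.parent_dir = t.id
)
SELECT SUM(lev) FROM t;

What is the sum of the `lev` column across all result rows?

15

Base: id=2 (photos) at lev 0.
Iteration 1: rows with parent_dir in {2} -> data (id 3, lev 1), bin (id 6, lev 1), docs (id 7, lev 1).
Iteration 2: rows with parent_dir in {3,6,7} -> root (id 4, lev 2).
Iteration 3: rows with parent_dir in {4} -> lib (id 5, lev 3), opt (id 8, lev 3).
Iteration 4: rows with parent_dir in {5,8} -> srv (id 9, lev 4).
Iteration 5: no rows with parent_dir in {9}; recursion stops.
SUM(lev) = 0 + 1 + 1 + 1 + 2 + 3 + 3 + 4 = 15.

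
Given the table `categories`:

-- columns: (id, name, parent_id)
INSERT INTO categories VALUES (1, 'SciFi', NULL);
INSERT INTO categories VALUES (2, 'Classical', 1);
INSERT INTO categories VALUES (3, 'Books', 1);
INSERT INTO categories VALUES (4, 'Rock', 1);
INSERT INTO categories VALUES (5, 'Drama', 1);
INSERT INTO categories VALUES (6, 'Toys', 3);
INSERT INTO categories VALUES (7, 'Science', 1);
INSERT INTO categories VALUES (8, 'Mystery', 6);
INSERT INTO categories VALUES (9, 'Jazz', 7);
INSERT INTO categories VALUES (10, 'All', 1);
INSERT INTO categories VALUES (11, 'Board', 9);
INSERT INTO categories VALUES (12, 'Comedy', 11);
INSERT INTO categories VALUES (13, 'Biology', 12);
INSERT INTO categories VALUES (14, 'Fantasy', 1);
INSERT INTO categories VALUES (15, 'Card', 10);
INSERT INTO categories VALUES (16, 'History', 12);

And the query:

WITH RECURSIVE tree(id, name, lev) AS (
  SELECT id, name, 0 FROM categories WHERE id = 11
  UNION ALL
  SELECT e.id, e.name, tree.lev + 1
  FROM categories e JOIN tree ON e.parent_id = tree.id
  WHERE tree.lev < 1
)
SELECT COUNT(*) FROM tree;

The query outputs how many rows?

2

Base: id=11 (Board) at lev 0.
Iteration 1: rows with parent_id in {11} -> Comedy (id 12, lev 1).
Iteration 2: lev < 1 fails for all current rows; recursion stops.
Total rows emitted: 2.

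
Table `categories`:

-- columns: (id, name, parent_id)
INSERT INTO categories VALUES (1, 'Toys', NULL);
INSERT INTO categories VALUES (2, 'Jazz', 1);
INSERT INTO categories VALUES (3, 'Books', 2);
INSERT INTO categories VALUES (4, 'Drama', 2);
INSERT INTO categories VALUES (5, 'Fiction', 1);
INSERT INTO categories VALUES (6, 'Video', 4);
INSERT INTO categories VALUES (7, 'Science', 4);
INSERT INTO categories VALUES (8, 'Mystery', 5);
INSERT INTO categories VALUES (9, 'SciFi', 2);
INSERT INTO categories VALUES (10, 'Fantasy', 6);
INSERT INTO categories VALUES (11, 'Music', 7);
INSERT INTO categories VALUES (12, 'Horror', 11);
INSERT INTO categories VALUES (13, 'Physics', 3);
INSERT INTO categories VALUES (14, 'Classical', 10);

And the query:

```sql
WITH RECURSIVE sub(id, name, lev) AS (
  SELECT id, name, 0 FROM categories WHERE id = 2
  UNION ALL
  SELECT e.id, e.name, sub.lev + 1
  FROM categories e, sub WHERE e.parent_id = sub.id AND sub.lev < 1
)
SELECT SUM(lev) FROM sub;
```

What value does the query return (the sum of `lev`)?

3

Base: id=2 (Jazz) at lev 0.
Iteration 1: rows with parent_id in {2} -> Books (id 3, lev 1), Drama (id 4, lev 1), SciFi (id 9, lev 1).
Iteration 2: lev < 1 fails for all current rows; recursion stops.
SUM(lev) = 0 + 1 + 1 + 1 = 3.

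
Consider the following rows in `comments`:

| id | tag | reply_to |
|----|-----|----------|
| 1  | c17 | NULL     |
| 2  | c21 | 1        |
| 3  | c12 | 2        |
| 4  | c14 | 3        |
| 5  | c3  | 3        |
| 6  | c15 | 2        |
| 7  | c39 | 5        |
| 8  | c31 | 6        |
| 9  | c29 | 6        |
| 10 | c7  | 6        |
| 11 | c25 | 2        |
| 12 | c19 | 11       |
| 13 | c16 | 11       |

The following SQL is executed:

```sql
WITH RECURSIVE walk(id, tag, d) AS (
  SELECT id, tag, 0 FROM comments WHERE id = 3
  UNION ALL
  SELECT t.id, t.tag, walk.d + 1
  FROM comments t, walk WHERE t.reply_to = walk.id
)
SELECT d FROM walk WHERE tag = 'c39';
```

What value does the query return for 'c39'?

2

Base: id=3 (c12) at d 0.
Iteration 1: rows with reply_to in {3} -> c14 (id 4, d 1), c3 (id 5, d 1).
Iteration 2: rows with reply_to in {4,5} -> c39 (id 7, d 2).
Iteration 3: no rows with reply_to in {7}; recursion stops.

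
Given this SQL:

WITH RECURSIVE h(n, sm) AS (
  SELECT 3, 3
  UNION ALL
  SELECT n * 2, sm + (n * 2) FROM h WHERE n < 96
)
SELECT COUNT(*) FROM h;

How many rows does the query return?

6

Base: n=3, sm=3.
Iteration 1: 3 < 96 holds -> n = 3 * 2 = 6, sm = 3 + 6 = 9.
Iteration 2: 6 < 96 holds -> n = 6 * 2 = 12, sm = 9 + 12 = 21.
Iteration 3: 12 < 96 holds -> n = 12 * 2 = 24, sm = 21 + 24 = 45.
Iteration 4: 24 < 96 holds -> n = 24 * 2 = 48, sm = 45 + 48 = 93.
Iteration 5: 48 < 96 holds -> n = 48 * 2 = 96, sm = 93 + 96 = 189.
Iteration 6: 96 < 96 fails; recursion stops.
Total rows emitted: 6.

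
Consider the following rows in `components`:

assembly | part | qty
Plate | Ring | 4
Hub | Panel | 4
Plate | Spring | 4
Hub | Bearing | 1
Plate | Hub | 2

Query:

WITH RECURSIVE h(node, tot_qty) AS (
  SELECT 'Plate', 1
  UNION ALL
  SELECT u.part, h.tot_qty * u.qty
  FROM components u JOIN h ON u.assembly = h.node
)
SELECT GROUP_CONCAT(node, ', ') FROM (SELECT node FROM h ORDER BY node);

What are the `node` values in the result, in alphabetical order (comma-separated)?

Base: (Plate, tot_qty=1).
Iteration 1: components of {Plate} -> Hub = 1*2 = 2, Ring = 1*4 = 4, Spring = 1*4 = 4.
Iteration 2: components of {Hub,Ring,Spring} -> Bearing = 2*1 = 2, Panel = 2*4 = 8.
Iteration 3: no further components; recursion stops.

Bearing, Hub, Panel, Plate, Ring, Spring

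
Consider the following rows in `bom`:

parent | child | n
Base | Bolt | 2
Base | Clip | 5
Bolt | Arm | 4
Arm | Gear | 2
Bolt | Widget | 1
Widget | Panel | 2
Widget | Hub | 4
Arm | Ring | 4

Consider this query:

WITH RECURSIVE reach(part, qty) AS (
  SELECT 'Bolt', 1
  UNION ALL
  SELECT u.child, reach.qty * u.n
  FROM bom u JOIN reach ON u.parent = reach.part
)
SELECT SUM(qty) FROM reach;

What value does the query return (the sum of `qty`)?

Base: (Bolt, qty=1).
Iteration 1: components of {Bolt} -> Arm = 1*4 = 4, Widget = 1*1 = 1.
Iteration 2: components of {Arm,Widget} -> Gear = 4*2 = 8, Hub = 1*4 = 4, Panel = 1*2 = 2, Ring = 4*4 = 16.
Iteration 3: no further components; recursion stops.
SUM(qty) = 1 + 4 + 1 + 8 + 16 + 2 + 4 = 36.

36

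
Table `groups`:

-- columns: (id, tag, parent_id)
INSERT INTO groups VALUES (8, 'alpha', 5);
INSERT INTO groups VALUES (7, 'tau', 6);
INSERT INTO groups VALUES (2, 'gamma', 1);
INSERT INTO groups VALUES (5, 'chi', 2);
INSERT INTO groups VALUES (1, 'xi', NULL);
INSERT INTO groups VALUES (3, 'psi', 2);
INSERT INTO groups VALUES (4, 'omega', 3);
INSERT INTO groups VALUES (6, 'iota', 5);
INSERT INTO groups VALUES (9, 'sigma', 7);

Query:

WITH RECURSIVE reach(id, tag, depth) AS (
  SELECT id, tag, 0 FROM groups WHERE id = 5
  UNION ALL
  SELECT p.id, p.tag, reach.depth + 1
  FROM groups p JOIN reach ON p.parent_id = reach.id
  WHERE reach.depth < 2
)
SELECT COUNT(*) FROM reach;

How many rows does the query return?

4

Base: id=5 (chi) at depth 0.
Iteration 1: rows with parent_id in {5} -> iota (id 6, depth 1), alpha (id 8, depth 1).
Iteration 2: rows with parent_id in {6,8} -> tau (id 7, depth 2).
Iteration 3: depth < 2 fails for all current rows; recursion stops.
Total rows emitted: 4.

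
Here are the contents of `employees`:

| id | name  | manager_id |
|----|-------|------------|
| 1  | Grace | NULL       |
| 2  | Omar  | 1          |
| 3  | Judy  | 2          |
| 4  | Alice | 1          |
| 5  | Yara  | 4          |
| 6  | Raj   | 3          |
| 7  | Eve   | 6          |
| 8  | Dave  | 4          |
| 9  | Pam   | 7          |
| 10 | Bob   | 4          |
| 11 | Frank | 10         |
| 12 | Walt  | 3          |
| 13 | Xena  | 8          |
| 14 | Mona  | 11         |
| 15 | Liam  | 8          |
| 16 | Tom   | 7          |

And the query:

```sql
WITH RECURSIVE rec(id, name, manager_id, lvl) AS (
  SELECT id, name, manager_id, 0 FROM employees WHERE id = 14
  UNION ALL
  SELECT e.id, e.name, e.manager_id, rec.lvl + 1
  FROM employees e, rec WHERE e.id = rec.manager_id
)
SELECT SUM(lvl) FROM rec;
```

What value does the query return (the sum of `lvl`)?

Base: id=14 (Mona), manager_id=11, lvl 0.
Iteration 1: join on id=11 -> Frank (id 11, manager_id=10, lvl 1).
Iteration 2: join on id=10 -> Bob (id 10, manager_id=4, lvl 2).
Iteration 3: join on id=4 -> Alice (id 4, manager_id=1, lvl 3).
Iteration 4: join on id=1 -> Grace (id 1, manager_id=NULL, lvl 4).
Iteration 5: manager_id is NULL; no match; recursion stops.
SUM(lvl) = 0 + 1 + 2 + 3 + 4 = 10.

10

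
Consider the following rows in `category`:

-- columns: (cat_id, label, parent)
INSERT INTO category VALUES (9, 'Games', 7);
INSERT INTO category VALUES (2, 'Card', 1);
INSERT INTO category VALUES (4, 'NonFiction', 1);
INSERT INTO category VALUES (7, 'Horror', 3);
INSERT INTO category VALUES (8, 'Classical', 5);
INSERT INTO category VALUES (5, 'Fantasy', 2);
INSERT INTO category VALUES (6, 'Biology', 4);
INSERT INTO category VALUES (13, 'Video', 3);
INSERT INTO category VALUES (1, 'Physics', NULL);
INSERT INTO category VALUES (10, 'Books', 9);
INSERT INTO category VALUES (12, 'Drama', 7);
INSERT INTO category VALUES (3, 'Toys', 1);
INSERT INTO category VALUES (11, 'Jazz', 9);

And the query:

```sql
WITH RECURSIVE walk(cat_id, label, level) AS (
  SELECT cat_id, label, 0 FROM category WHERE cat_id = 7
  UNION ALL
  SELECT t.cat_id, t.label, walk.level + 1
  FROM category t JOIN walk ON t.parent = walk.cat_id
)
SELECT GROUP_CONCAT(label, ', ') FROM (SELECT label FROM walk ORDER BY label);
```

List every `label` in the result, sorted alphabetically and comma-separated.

Books, Drama, Games, Horror, Jazz

Base: cat_id=7 (Horror) at level 0.
Iteration 1: rows with parent in {7} -> Games (id 9, level 1), Drama (id 12, level 1).
Iteration 2: rows with parent in {9,12} -> Books (id 10, level 2), Jazz (id 11, level 2).
Iteration 3: no rows with parent in {10,11}; recursion stops.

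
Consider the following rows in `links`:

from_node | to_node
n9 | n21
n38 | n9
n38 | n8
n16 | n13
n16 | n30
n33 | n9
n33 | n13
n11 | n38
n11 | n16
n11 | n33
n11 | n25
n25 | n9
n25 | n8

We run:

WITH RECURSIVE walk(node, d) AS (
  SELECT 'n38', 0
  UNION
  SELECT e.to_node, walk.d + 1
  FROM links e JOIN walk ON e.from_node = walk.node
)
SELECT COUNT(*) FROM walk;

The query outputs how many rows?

4

Base: (n38, d=0).
Iteration 1: edges from {n38} -> (n8, d=1), (n9, d=1).
Iteration 2: edges from {n8,n9} -> (n21, d=2).
Iteration 3: no outgoing edges from {n21}; recursion stops.
Total rows emitted: 4.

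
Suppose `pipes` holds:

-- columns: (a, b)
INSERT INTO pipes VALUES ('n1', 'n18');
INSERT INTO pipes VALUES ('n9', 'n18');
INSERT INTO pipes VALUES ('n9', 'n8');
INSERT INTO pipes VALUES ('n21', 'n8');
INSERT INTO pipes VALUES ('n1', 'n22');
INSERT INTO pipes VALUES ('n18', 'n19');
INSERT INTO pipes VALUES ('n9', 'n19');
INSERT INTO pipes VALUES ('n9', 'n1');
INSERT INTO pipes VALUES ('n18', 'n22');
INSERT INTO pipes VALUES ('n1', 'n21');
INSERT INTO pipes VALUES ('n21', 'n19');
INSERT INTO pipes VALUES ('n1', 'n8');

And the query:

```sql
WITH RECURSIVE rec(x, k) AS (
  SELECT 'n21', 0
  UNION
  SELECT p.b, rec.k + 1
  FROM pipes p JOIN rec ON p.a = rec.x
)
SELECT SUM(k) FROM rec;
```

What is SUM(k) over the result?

Base: (n21, k=0).
Iteration 1: edges from {n21} -> (n19, k=1), (n8, k=1).
Iteration 2: no outgoing edges from {n19,n8}; recursion stops.
SUM(k) = 0 + 1 + 1 = 2.

2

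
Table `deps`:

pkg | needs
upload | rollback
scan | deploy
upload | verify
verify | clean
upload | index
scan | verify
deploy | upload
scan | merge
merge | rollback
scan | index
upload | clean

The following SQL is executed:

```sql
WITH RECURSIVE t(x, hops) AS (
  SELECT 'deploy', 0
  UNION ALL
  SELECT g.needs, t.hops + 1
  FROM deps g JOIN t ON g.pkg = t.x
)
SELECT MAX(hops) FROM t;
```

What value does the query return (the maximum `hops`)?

Base: (deploy, hops=0).
Iteration 1: edges from {deploy} -> (upload, hops=1).
Iteration 2: edges from {upload} -> (clean, hops=2), (index, hops=2), (rollback, hops=2), (verify, hops=2).
Iteration 3: edges from {clean,index,rollback,verify} -> (clean, hops=3).
Iteration 4: no outgoing edges from {clean}; recursion stops.
hops values: 0, 1, 2, 2, 2, 2, 3; the maximum is 3.

3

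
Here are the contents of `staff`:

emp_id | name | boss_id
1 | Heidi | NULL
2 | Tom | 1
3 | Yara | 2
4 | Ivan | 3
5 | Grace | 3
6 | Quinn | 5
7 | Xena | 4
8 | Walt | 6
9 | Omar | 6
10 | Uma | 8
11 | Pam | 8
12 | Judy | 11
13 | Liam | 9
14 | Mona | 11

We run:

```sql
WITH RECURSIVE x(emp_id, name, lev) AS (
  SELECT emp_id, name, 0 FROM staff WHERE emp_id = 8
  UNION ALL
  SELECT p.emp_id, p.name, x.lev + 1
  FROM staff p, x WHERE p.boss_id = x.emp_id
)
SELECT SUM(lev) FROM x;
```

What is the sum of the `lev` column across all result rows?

6

Base: emp_id=8 (Walt) at lev 0.
Iteration 1: rows with boss_id in {8} -> Uma (id 10, lev 1), Pam (id 11, lev 1).
Iteration 2: rows with boss_id in {10,11} -> Judy (id 12, lev 2), Mona (id 14, lev 2).
Iteration 3: no rows with boss_id in {12,14}; recursion stops.
SUM(lev) = 0 + 1 + 1 + 2 + 2 = 6.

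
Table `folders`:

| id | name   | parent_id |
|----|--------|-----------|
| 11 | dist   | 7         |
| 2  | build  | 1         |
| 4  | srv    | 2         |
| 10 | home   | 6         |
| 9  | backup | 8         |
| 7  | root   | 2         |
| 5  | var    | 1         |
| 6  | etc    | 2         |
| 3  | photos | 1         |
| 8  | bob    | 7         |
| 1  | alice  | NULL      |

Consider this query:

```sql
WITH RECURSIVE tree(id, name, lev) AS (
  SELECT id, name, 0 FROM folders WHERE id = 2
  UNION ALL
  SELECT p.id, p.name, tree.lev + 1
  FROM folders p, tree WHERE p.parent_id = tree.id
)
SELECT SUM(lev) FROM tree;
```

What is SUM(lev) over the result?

12

Base: id=2 (build) at lev 0.
Iteration 1: rows with parent_id in {2} -> srv (id 4, lev 1), etc (id 6, lev 1), root (id 7, lev 1).
Iteration 2: rows with parent_id in {4,6,7} -> bob (id 8, lev 2), home (id 10, lev 2), dist (id 11, lev 2).
Iteration 3: rows with parent_id in {8,10,11} -> backup (id 9, lev 3).
Iteration 4: no rows with parent_id in {9}; recursion stops.
SUM(lev) = 0 + 1 + 1 + 1 + 2 + 2 + 2 + 3 = 12.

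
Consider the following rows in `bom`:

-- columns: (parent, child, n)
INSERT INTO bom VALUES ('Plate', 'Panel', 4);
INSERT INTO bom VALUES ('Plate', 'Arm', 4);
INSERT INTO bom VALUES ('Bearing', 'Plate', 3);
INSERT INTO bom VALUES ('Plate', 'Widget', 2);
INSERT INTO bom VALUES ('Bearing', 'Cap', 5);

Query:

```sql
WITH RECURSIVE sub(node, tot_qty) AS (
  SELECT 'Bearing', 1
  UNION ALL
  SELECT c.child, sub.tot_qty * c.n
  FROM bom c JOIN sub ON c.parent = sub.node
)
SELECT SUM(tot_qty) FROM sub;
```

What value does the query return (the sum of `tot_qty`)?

Base: (Bearing, tot_qty=1).
Iteration 1: components of {Bearing} -> Cap = 1*5 = 5, Plate = 1*3 = 3.
Iteration 2: components of {Cap,Plate} -> Arm = 3*4 = 12, Panel = 3*4 = 12, Widget = 3*2 = 6.
Iteration 3: no further components; recursion stops.
SUM(tot_qty) = 1 + 3 + 5 + 12 + 6 + 12 = 39.

39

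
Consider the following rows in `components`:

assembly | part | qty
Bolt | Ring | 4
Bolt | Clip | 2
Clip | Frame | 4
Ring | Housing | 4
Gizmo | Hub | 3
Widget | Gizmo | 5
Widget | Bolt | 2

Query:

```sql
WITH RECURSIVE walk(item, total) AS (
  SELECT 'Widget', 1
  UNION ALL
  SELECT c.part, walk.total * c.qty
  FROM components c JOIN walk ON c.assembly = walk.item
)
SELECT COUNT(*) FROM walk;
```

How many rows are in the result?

Base: (Widget, total=1).
Iteration 1: components of {Widget} -> Bolt = 1*2 = 2, Gizmo = 1*5 = 5.
Iteration 2: components of {Bolt,Gizmo} -> Clip = 2*2 = 4, Hub = 5*3 = 15, Ring = 2*4 = 8.
Iteration 3: components of {Clip,Hub,Ring} -> Frame = 4*4 = 16, Housing = 8*4 = 32.
Iteration 4: no further components; recursion stops.
Total rows emitted: 8.

8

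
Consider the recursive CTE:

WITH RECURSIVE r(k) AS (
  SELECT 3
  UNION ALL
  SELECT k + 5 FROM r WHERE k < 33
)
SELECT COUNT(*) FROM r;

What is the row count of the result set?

Base: k=3.
Iteration 1: 3 < 33 holds -> k = 3 + 5 = 8.
Iteration 2: 8 < 33 holds -> k = 8 + 5 = 13.
Iteration 3: 13 < 33 holds -> k = 13 + 5 = 18.
Iteration 4: 18 < 33 holds -> k = 18 + 5 = 23.
Iteration 5: 23 < 33 holds -> k = 23 + 5 = 28.
Iteration 6: 28 < 33 holds -> k = 28 + 5 = 33.
Iteration 7: 33 < 33 fails; recursion stops.
Total rows emitted: 7.

7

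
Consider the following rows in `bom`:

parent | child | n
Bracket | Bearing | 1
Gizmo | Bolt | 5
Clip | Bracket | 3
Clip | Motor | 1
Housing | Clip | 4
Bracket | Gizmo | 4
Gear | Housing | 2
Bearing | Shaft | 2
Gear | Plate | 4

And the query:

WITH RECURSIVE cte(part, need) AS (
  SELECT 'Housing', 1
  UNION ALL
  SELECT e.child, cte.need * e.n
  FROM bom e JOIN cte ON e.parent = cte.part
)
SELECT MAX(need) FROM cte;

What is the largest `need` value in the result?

Base: (Housing, need=1).
Iteration 1: components of {Housing} -> Clip = 1*4 = 4.
Iteration 2: components of {Clip} -> Bracket = 4*3 = 12, Motor = 4*1 = 4.
Iteration 3: components of {Bracket,Motor} -> Bearing = 12*1 = 12, Gizmo = 12*4 = 48.
Iteration 4: components of {Bearing,Gizmo} -> Bolt = 48*5 = 240, Shaft = 12*2 = 24.
Iteration 5: no further components; recursion stops.
need values: 1, 4, 12, 4, 12, 48, 24, 240; the maximum is 240.

240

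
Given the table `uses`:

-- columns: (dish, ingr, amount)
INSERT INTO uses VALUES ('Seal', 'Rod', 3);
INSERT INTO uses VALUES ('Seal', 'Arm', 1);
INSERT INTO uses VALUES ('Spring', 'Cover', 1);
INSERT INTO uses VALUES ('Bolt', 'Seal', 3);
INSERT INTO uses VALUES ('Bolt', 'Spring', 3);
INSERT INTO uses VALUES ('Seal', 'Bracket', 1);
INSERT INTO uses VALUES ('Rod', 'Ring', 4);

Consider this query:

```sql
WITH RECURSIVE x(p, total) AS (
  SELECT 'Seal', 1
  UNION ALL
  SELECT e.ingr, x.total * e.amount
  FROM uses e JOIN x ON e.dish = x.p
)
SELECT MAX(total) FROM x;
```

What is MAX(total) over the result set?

12

Base: (Seal, total=1).
Iteration 1: components of {Seal} -> Arm = 1*1 = 1, Bracket = 1*1 = 1, Rod = 1*3 = 3.
Iteration 2: components of {Arm,Bracket,Rod} -> Ring = 3*4 = 12.
Iteration 3: no further components; recursion stops.
total values: 1, 1, 3, 1, 12; the maximum is 12.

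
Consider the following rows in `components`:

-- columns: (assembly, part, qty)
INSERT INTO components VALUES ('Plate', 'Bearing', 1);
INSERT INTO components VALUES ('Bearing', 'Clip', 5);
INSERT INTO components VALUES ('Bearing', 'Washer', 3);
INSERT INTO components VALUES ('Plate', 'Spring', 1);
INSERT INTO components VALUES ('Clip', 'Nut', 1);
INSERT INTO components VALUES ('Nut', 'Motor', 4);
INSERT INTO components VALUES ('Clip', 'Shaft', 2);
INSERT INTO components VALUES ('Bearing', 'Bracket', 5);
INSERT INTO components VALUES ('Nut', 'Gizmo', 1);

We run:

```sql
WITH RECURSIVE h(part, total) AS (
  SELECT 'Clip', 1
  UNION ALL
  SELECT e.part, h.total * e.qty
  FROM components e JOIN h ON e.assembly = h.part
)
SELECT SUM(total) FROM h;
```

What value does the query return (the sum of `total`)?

Base: (Clip, total=1).
Iteration 1: components of {Clip} -> Nut = 1*1 = 1, Shaft = 1*2 = 2.
Iteration 2: components of {Nut,Shaft} -> Gizmo = 1*1 = 1, Motor = 1*4 = 4.
Iteration 3: no further components; recursion stops.
SUM(total) = 1 + 1 + 2 + 4 + 1 = 9.

9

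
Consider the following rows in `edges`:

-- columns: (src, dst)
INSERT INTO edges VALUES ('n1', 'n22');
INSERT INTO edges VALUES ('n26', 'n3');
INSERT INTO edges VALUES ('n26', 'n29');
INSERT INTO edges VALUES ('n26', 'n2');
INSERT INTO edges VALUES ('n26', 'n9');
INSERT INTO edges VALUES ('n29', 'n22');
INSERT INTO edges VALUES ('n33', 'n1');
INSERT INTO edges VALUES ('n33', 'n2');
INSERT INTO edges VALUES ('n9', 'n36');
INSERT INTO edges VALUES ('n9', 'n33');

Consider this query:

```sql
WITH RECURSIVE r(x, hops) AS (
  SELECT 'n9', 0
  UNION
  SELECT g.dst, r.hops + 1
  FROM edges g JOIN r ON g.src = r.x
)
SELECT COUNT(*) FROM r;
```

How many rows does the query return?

Base: (n9, hops=0).
Iteration 1: edges from {n9} -> (n33, hops=1), (n36, hops=1).
Iteration 2: edges from {n33,n36} -> (n1, hops=2), (n2, hops=2).
Iteration 3: edges from {n1,n2} -> (n22, hops=3).
Iteration 4: no outgoing edges from {n22}; recursion stops.
Total rows emitted: 6.

6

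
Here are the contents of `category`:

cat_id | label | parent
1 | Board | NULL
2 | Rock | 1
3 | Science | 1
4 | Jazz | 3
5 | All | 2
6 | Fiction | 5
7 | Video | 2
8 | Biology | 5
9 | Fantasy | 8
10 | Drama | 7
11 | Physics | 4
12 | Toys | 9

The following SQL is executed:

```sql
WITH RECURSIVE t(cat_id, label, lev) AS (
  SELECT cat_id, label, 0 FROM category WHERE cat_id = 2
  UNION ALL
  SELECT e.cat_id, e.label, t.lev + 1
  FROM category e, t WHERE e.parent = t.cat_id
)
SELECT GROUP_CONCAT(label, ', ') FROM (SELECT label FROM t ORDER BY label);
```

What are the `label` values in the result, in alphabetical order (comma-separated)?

All, Biology, Drama, Fantasy, Fiction, Rock, Toys, Video

Base: cat_id=2 (Rock) at lev 0.
Iteration 1: rows with parent in {2} -> All (id 5, lev 1), Video (id 7, lev 1).
Iteration 2: rows with parent in {5,7} -> Fiction (id 6, lev 2), Biology (id 8, lev 2), Drama (id 10, lev 2).
Iteration 3: rows with parent in {6,8,10} -> Fantasy (id 9, lev 3).
Iteration 4: rows with parent in {9} -> Toys (id 12, lev 4).
Iteration 5: no rows with parent in {12}; recursion stops.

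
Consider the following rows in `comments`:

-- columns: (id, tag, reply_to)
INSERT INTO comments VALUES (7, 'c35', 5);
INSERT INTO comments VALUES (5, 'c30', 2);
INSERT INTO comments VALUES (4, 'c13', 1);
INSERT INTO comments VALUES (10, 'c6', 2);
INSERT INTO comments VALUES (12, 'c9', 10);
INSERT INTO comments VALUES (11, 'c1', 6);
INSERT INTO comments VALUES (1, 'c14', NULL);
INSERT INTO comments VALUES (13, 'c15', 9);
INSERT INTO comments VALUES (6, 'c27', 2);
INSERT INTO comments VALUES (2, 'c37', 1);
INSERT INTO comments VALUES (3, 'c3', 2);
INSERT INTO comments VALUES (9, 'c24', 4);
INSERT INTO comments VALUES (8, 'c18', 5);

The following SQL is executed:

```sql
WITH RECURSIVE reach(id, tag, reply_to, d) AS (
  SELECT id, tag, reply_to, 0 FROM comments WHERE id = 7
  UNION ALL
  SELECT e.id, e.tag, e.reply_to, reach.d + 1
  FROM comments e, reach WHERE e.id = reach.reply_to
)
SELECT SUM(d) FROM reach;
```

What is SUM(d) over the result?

6

Base: id=7 (c35), reply_to=5, d 0.
Iteration 1: join on id=5 -> c30 (id 5, reply_to=2, d 1).
Iteration 2: join on id=2 -> c37 (id 2, reply_to=1, d 2).
Iteration 3: join on id=1 -> c14 (id 1, reply_to=NULL, d 3).
Iteration 4: reply_to is NULL; no match; recursion stops.
SUM(d) = 0 + 1 + 2 + 3 = 6.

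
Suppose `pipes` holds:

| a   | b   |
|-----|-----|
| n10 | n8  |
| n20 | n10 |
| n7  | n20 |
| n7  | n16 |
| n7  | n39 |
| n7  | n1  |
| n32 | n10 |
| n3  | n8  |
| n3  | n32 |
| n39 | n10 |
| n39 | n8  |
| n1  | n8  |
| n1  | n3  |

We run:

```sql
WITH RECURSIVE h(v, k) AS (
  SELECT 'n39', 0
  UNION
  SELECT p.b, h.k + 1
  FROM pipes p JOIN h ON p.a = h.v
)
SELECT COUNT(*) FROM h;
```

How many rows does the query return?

4

Base: (n39, k=0).
Iteration 1: edges from {n39} -> (n10, k=1), (n8, k=1).
Iteration 2: edges from {n10,n8} -> (n8, k=2).
Iteration 3: no outgoing edges from {n8}; recursion stops.
Total rows emitted: 4.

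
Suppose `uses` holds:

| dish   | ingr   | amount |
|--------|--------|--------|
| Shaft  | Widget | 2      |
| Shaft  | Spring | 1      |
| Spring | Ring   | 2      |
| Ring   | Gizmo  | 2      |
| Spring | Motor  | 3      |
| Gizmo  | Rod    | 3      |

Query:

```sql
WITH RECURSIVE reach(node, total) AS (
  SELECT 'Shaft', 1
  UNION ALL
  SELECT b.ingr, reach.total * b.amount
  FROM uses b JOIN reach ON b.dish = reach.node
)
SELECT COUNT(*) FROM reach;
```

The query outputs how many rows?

7

Base: (Shaft, total=1).
Iteration 1: components of {Shaft} -> Spring = 1*1 = 1, Widget = 1*2 = 2.
Iteration 2: components of {Spring,Widget} -> Motor = 1*3 = 3, Ring = 1*2 = 2.
Iteration 3: components of {Motor,Ring} -> Gizmo = 2*2 = 4.
Iteration 4: components of {Gizmo} -> Rod = 4*3 = 12.
Iteration 5: no further components; recursion stops.
Total rows emitted: 7.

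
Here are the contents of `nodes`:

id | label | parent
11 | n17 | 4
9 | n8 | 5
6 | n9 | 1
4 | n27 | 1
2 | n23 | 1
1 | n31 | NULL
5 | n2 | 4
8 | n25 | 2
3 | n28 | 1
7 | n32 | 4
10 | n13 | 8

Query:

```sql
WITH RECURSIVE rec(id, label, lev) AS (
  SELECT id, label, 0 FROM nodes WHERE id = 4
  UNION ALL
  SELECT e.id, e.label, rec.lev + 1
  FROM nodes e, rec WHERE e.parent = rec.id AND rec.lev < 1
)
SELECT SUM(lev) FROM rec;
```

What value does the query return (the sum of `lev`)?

Base: id=4 (n27) at lev 0.
Iteration 1: rows with parent in {4} -> n2 (id 5, lev 1), n32 (id 7, lev 1), n17 (id 11, lev 1).
Iteration 2: lev < 1 fails for all current rows; recursion stops.
SUM(lev) = 0 + 1 + 1 + 1 = 3.

3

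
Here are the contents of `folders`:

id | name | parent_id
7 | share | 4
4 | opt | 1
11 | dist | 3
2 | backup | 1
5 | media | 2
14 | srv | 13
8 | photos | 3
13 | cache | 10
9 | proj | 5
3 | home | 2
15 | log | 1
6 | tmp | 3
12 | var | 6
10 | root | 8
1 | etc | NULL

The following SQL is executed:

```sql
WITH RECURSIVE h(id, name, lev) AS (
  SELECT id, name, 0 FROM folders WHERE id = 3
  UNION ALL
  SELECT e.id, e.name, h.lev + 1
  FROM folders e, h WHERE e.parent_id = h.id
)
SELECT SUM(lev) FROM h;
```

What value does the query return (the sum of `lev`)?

Base: id=3 (home) at lev 0.
Iteration 1: rows with parent_id in {3} -> tmp (id 6, lev 1), photos (id 8, lev 1), dist (id 11, lev 1).
Iteration 2: rows with parent_id in {6,8,11} -> root (id 10, lev 2), var (id 12, lev 2).
Iteration 3: rows with parent_id in {10,12} -> cache (id 13, lev 3).
Iteration 4: rows with parent_id in {13} -> srv (id 14, lev 4).
Iteration 5: no rows with parent_id in {14}; recursion stops.
SUM(lev) = 0 + 1 + 1 + 1 + 2 + 2 + 3 + 4 = 14.

14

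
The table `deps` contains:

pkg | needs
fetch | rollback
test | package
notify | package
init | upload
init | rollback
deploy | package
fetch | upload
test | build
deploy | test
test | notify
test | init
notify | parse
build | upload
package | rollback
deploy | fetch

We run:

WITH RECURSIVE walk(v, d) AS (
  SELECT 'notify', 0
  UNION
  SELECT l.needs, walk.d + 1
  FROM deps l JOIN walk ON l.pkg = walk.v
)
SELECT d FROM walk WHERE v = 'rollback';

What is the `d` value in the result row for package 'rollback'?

Base: (notify, d=0).
Iteration 1: edges from {notify} -> (package, d=1), (parse, d=1).
Iteration 2: edges from {package,parse} -> (rollback, d=2).
Iteration 3: no outgoing edges from {rollback}; recursion stops.

2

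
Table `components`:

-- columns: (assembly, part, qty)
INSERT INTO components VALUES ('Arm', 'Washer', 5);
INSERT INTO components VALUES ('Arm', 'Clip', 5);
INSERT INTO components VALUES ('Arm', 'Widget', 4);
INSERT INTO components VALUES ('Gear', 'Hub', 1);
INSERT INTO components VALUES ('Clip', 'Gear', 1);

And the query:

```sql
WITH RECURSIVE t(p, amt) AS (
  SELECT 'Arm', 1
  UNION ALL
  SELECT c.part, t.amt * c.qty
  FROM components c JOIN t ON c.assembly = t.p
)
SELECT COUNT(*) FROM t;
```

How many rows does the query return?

Base: (Arm, amt=1).
Iteration 1: components of {Arm} -> Clip = 1*5 = 5, Washer = 1*5 = 5, Widget = 1*4 = 4.
Iteration 2: components of {Clip,Washer,Widget} -> Gear = 5*1 = 5.
Iteration 3: components of {Gear} -> Hub = 5*1 = 5.
Iteration 4: no further components; recursion stops.
Total rows emitted: 6.

6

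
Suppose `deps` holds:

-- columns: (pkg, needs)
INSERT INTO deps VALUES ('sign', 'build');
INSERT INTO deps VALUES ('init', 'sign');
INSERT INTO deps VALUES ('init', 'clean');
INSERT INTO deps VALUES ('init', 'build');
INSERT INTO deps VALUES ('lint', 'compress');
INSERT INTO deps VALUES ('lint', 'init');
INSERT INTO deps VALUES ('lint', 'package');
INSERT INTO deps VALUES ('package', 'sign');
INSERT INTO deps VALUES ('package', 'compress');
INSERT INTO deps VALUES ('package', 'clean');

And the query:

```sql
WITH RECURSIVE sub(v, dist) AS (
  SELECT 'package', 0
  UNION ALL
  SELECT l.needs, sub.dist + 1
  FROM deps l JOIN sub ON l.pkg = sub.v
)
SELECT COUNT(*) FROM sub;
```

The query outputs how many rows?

5

Base: (package, dist=0).
Iteration 1: edges from {package} -> (clean, dist=1), (compress, dist=1), (sign, dist=1).
Iteration 2: edges from {clean,compress,sign} -> (build, dist=2).
Iteration 3: no outgoing edges from {build}; recursion stops.
Total rows emitted: 5.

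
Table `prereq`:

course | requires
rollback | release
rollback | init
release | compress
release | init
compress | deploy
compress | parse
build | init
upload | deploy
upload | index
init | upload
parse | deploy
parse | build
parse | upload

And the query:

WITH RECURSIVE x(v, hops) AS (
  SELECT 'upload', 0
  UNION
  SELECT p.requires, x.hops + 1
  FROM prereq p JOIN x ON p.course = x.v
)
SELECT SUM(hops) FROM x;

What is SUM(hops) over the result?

2

Base: (upload, hops=0).
Iteration 1: edges from {upload} -> (deploy, hops=1), (index, hops=1).
Iteration 2: no outgoing edges from {deploy,index}; recursion stops.
SUM(hops) = 0 + 1 + 1 = 2.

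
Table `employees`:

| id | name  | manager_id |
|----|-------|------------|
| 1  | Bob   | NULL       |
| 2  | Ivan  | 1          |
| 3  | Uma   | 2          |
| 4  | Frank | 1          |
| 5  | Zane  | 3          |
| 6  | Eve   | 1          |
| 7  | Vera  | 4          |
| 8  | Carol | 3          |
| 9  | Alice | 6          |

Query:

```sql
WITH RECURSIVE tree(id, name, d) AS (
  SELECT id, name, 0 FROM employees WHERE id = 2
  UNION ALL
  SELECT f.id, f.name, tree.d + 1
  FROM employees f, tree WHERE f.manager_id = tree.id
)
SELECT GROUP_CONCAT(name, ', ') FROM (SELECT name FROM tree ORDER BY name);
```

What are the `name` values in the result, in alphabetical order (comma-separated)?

Carol, Ivan, Uma, Zane

Base: id=2 (Ivan) at d 0.
Iteration 1: rows with manager_id in {2} -> Uma (id 3, d 1).
Iteration 2: rows with manager_id in {3} -> Zane (id 5, d 2), Carol (id 8, d 2).
Iteration 3: no rows with manager_id in {5,8}; recursion stops.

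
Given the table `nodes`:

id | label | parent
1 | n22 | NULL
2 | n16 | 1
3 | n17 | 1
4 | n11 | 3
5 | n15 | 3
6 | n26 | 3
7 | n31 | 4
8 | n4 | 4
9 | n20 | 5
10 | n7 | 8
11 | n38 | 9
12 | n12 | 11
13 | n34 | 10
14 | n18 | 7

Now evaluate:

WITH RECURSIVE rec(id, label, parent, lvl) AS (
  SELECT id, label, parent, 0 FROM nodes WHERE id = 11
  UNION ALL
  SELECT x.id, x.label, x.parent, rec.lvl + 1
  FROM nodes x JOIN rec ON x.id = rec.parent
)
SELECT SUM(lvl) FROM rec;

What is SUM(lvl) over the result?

Base: id=11 (n38), parent=9, lvl 0.
Iteration 1: join on id=9 -> n20 (id 9, parent=5, lvl 1).
Iteration 2: join on id=5 -> n15 (id 5, parent=3, lvl 2).
Iteration 3: join on id=3 -> n17 (id 3, parent=1, lvl 3).
Iteration 4: join on id=1 -> n22 (id 1, parent=NULL, lvl 4).
Iteration 5: parent is NULL; no match; recursion stops.
SUM(lvl) = 0 + 1 + 2 + 3 + 4 = 10.

10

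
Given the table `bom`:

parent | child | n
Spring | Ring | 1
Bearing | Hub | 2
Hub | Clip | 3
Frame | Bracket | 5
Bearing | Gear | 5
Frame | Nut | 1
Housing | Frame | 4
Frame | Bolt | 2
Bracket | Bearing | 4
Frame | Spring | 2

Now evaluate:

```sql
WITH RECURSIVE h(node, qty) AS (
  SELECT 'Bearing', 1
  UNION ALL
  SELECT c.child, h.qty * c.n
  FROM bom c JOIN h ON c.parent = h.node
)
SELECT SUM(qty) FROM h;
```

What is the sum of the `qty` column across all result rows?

Base: (Bearing, qty=1).
Iteration 1: components of {Bearing} -> Gear = 1*5 = 5, Hub = 1*2 = 2.
Iteration 2: components of {Gear,Hub} -> Clip = 2*3 = 6.
Iteration 3: no further components; recursion stops.
SUM(qty) = 1 + 5 + 2 + 6 = 14.

14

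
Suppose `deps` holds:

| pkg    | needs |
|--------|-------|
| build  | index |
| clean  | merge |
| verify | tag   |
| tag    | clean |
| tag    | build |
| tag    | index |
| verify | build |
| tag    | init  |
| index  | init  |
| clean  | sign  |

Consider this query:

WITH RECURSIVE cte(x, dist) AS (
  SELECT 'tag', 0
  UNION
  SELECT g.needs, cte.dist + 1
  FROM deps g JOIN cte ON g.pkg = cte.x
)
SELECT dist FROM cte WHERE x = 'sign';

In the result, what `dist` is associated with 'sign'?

2

Base: (tag, dist=0).
Iteration 1: edges from {tag} -> (build, dist=1), (clean, dist=1), (index, dist=1), (init, dist=1).
Iteration 2: edges from {build,clean,index,init} -> (index, dist=2), (init, dist=2), (merge, dist=2), (sign, dist=2).
Iteration 3: edges from {index,init,merge,sign} -> (init, dist=3).
Iteration 4: no outgoing edges from {init}; recursion stops.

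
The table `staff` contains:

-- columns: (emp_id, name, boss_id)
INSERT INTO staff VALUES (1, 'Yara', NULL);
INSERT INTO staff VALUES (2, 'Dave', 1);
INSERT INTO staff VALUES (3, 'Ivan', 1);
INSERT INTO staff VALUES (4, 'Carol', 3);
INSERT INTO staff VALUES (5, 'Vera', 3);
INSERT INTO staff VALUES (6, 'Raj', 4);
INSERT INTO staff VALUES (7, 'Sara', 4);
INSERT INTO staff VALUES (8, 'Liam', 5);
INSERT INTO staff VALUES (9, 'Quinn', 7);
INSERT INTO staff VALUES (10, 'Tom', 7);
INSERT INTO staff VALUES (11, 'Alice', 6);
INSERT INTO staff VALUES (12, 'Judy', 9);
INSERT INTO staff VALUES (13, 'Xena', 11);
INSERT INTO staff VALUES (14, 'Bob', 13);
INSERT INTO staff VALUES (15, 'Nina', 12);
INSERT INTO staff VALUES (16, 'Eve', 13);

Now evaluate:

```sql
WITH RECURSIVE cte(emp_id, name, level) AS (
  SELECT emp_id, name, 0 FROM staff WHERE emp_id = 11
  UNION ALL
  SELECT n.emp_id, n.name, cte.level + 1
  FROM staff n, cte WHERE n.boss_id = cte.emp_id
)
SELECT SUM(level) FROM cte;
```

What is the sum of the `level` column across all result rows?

5

Base: emp_id=11 (Alice) at level 0.
Iteration 1: rows with boss_id in {11} -> Xena (id 13, level 1).
Iteration 2: rows with boss_id in {13} -> Bob (id 14, level 2), Eve (id 16, level 2).
Iteration 3: no rows with boss_id in {14,16}; recursion stops.
SUM(level) = 0 + 1 + 2 + 2 = 5.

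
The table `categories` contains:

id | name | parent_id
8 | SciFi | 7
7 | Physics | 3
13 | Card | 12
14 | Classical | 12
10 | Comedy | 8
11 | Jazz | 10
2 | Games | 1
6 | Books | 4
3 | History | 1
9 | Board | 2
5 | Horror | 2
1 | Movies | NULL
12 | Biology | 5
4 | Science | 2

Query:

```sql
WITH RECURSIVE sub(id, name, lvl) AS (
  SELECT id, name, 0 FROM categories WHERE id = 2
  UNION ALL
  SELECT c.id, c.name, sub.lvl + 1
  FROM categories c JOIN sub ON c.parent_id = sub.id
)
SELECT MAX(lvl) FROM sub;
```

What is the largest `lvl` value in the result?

Base: id=2 (Games) at lvl 0.
Iteration 1: rows with parent_id in {2} -> Science (id 4, lvl 1), Horror (id 5, lvl 1), Board (id 9, lvl 1).
Iteration 2: rows with parent_id in {4,5,9} -> Books (id 6, lvl 2), Biology (id 12, lvl 2).
Iteration 3: rows with parent_id in {6,12} -> Card (id 13, lvl 3), Classical (id 14, lvl 3).
Iteration 4: no rows with parent_id in {13,14}; recursion stops.
lvl values: 0, 1, 1, 1, 2, 2, 3, 3; the maximum is 3.

3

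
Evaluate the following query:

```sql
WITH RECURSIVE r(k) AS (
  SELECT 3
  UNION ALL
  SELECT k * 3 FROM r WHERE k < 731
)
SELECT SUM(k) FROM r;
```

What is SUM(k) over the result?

Base: k=3.
Iteration 1: 3 < 731 holds -> k = 3 * 3 = 9.
Iteration 2: 9 < 731 holds -> k = 9 * 3 = 27.
Iteration 3: 27 < 731 holds -> k = 27 * 3 = 81.
Iteration 4: 81 < 731 holds -> k = 81 * 3 = 243.
Iteration 5: 243 < 731 holds -> k = 243 * 3 = 729.
Iteration 6: 729 < 731 holds -> k = 729 * 3 = 2187.
Iteration 7: 2187 < 731 fails; recursion stops.
SUM(k) = 3 + 9 + 27 + 81 + 243 + 729 + 2187 = 3279.

3279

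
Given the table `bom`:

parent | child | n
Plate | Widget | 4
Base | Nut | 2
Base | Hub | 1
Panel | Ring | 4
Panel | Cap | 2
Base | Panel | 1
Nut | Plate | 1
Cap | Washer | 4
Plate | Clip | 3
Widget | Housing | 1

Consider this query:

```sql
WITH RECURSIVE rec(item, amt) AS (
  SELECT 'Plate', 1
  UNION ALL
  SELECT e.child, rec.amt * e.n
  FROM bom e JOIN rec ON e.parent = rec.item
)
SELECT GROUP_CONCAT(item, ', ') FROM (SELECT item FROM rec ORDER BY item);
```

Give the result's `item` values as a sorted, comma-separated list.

Clip, Housing, Plate, Widget

Base: (Plate, amt=1).
Iteration 1: components of {Plate} -> Clip = 1*3 = 3, Widget = 1*4 = 4.
Iteration 2: components of {Clip,Widget} -> Housing = 4*1 = 4.
Iteration 3: no further components; recursion stops.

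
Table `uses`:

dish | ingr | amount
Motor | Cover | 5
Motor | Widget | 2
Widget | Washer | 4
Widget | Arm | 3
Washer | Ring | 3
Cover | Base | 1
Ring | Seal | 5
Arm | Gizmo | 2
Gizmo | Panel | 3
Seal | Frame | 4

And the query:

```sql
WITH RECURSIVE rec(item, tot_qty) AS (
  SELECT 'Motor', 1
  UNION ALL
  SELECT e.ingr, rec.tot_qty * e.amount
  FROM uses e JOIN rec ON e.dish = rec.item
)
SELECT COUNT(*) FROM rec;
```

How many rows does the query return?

11

Base: (Motor, tot_qty=1).
Iteration 1: components of {Motor} -> Cover = 1*5 = 5, Widget = 1*2 = 2.
Iteration 2: components of {Cover,Widget} -> Arm = 2*3 = 6, Base = 5*1 = 5, Washer = 2*4 = 8.
Iteration 3: components of {Arm,Base,Washer} -> Gizmo = 6*2 = 12, Ring = 8*3 = 24.
Iteration 4: components of {Gizmo,Ring} -> Panel = 12*3 = 36, Seal = 24*5 = 120.
Iteration 5: components of {Panel,Seal} -> Frame = 120*4 = 480.
Iteration 6: no further components; recursion stops.
Total rows emitted: 11.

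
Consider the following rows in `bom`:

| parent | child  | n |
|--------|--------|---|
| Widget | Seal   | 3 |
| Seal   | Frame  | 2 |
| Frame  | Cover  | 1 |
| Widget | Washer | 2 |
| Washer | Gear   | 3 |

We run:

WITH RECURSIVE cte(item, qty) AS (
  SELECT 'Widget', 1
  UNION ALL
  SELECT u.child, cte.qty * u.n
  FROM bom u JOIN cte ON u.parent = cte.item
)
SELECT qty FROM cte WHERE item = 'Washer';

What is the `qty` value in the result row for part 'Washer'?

2

Base: (Widget, qty=1).
Iteration 1: components of {Widget} -> Seal = 1*3 = 3, Washer = 1*2 = 2.
Iteration 2: components of {Seal,Washer} -> Frame = 3*2 = 6, Gear = 2*3 = 6.
Iteration 3: components of {Frame,Gear} -> Cover = 6*1 = 6.
Iteration 4: no further components; recursion stops.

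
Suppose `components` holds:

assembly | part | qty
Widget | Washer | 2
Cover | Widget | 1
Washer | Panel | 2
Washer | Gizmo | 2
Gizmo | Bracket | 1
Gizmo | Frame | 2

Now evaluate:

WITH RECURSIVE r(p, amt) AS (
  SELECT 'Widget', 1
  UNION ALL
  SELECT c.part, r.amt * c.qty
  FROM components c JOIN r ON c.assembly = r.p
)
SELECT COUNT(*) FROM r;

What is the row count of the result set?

Base: (Widget, amt=1).
Iteration 1: components of {Widget} -> Washer = 1*2 = 2.
Iteration 2: components of {Washer} -> Gizmo = 2*2 = 4, Panel = 2*2 = 4.
Iteration 3: components of {Gizmo,Panel} -> Bracket = 4*1 = 4, Frame = 4*2 = 8.
Iteration 4: no further components; recursion stops.
Total rows emitted: 6.

6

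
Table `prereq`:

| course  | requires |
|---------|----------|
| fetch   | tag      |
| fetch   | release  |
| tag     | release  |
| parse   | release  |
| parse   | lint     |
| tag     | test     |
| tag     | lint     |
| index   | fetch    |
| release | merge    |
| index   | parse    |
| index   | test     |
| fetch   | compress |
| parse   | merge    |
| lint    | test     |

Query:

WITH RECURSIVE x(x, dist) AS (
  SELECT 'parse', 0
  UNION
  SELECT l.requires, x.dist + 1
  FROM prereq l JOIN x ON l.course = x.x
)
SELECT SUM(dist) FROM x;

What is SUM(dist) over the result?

Base: (parse, dist=0).
Iteration 1: edges from {parse} -> (lint, dist=1), (merge, dist=1), (release, dist=1).
Iteration 2: edges from {lint,merge,release} -> (merge, dist=2), (test, dist=2).
Iteration 3: no outgoing edges from {merge,test}; recursion stops.
SUM(dist) = 0 + 1 + 1 + 1 + 2 + 2 = 7.

7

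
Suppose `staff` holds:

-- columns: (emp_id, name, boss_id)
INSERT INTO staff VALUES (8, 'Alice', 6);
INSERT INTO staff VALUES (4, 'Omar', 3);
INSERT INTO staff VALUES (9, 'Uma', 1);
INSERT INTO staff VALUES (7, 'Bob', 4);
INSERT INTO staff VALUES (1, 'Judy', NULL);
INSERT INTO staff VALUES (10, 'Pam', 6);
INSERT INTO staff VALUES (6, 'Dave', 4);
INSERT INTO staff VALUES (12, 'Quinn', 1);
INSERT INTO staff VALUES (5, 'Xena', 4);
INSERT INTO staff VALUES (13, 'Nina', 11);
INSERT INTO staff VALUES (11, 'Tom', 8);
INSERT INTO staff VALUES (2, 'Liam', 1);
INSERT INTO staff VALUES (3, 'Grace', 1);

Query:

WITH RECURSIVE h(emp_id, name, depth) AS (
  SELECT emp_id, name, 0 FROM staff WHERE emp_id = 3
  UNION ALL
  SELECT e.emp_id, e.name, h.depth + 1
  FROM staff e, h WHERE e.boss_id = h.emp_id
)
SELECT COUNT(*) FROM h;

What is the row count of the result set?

9

Base: emp_id=3 (Grace) at depth 0.
Iteration 1: rows with boss_id in {3} -> Omar (id 4, depth 1).
Iteration 2: rows with boss_id in {4} -> Xena (id 5, depth 2), Dave (id 6, depth 2), Bob (id 7, depth 2).
Iteration 3: rows with boss_id in {5,6,7} -> Alice (id 8, depth 3), Pam (id 10, depth 3).
Iteration 4: rows with boss_id in {8,10} -> Tom (id 11, depth 4).
Iteration 5: rows with boss_id in {11} -> Nina (id 13, depth 5).
Iteration 6: no rows with boss_id in {13}; recursion stops.
Total rows emitted: 9.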